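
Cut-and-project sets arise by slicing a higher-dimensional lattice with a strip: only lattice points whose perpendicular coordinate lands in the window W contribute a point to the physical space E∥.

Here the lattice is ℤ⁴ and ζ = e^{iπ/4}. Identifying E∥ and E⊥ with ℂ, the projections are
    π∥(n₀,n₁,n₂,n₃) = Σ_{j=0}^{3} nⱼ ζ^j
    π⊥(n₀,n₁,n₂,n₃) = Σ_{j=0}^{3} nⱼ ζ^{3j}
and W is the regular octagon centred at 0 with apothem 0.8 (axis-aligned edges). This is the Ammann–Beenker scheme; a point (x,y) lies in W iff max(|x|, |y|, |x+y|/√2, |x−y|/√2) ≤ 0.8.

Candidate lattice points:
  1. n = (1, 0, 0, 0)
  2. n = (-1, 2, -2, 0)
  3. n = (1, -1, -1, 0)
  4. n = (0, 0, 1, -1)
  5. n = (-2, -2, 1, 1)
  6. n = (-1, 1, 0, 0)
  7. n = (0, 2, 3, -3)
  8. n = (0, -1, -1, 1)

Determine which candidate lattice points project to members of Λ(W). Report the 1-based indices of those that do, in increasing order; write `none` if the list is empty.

none

With ζ = e^{iπ/4} the internal vectors are ζ^0,ζ^3,ζ^6,ζ^9.
#1 (1, 0, 0, 0): internal (1.0000, 0.0000); octagon support 1.0000 vs apothem 0.8 → ∉ W
#2 (-1, 2, -2, 0): internal (-2.4142, 3.4142); octagon support 4.1213 vs apothem 0.8 → ∉ W
#3 (1, -1, -1, 0): internal (1.7071, 0.2929); octagon support 1.7071 vs apothem 0.8 → ∉ W
#4 (0, 0, 1, -1): internal (-0.7071, -1.7071); octagon support 1.7071 vs apothem 0.8 → ∉ W
#5 (-2, -2, 1, 1): internal (0.1213, -1.7071); octagon support 1.7071 vs apothem 0.8 → ∉ W
#6 (-1, 1, 0, 0): internal (-1.7071, 0.7071); octagon support 1.7071 vs apothem 0.8 → ∉ W
#7 (0, 2, 3, -3): internal (-3.5355, -3.7071); octagon support 5.1213 vs apothem 0.8 → ∉ W
#8 (0, -1, -1, 1): internal (1.4142, 1.0000); octagon support 1.7071 vs apothem 0.8 → ∉ W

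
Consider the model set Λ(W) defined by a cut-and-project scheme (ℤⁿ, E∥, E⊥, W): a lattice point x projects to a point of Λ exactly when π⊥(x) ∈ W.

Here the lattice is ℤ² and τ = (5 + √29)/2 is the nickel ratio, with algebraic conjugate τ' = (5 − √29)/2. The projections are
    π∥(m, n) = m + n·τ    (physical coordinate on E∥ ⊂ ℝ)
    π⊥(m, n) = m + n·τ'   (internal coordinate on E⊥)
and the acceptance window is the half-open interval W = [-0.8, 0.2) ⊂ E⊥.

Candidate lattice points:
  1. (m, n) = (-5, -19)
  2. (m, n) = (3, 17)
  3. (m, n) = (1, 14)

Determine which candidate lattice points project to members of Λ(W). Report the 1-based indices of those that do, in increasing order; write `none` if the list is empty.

Compute τ' = (5−√29)/2 = -0.19258, so π⊥(m,n) = m -0.19258·n.
[1] lift (-5,-19): star map gives -1.34093; window check -0.8 ≤ -1.34093 < 0.2 is false → out
[2] lift (3,17): star map gives -0.27390; window check -0.8 ≤ -0.27390 < 0.2 is true → IN Λ
[3] lift (1,14): star map gives -1.69615; window check -0.8 ≤ -1.69615 < 0.2 is false → out

2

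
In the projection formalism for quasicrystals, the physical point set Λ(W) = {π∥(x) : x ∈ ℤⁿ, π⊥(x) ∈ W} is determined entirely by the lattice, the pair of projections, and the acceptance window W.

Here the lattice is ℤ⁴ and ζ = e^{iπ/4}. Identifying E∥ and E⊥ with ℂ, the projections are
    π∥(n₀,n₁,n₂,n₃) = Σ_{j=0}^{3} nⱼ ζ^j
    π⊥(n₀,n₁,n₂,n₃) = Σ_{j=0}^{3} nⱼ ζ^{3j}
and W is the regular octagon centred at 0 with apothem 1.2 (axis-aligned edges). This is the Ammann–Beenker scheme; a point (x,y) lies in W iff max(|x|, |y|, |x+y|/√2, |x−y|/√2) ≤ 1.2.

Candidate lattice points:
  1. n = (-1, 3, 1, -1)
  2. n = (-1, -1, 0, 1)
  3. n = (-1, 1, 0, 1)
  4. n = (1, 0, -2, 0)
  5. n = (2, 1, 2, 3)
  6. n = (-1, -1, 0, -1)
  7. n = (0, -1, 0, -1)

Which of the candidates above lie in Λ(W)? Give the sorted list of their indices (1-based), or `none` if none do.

With ζ = e^{iπ/4} the internal vectors are ζ^0,ζ^3,ζ^6,ζ^9.
candidate 1: n = (-1, 3, 1, -1) → π⊥ ≈ (-3.82843, +0.41421); max(|x|,|y|,|x±y|/√2) = 3.82843 > 1.2 ⇒ ∉ W
candidate 2: n = (-1, -1, 0, 1) → π⊥ ≈ (+0.41421, +0.00000); max(|x|,|y|,|x±y|/√2) = 0.41421 ≤ 1.2 ⇒ ∈ W
candidate 3: n = (-1, 1, 0, 1) → π⊥ ≈ (-1.00000, +1.41421); max(|x|,|y|,|x±y|/√2) = 1.70711 > 1.2 ⇒ ∉ W
candidate 4: n = (1, 0, -2, 0) → π⊥ ≈ (+1.00000, +2.00000); max(|x|,|y|,|x±y|/√2) = 2.12132 > 1.2 ⇒ ∉ W
candidate 5: n = (2, 1, 2, 3) → π⊥ ≈ (+3.41421, +0.82843); max(|x|,|y|,|x±y|/√2) = 3.41421 > 1.2 ⇒ ∉ W
candidate 6: n = (-1, -1, 0, -1) → π⊥ ≈ (-1.00000, -1.41421); max(|x|,|y|,|x±y|/√2) = 1.70711 > 1.2 ⇒ ∉ W
candidate 7: n = (0, -1, 0, -1) → π⊥ ≈ (+0.00000, -1.41421); max(|x|,|y|,|x±y|/√2) = 1.41421 > 1.2 ⇒ ∉ W

2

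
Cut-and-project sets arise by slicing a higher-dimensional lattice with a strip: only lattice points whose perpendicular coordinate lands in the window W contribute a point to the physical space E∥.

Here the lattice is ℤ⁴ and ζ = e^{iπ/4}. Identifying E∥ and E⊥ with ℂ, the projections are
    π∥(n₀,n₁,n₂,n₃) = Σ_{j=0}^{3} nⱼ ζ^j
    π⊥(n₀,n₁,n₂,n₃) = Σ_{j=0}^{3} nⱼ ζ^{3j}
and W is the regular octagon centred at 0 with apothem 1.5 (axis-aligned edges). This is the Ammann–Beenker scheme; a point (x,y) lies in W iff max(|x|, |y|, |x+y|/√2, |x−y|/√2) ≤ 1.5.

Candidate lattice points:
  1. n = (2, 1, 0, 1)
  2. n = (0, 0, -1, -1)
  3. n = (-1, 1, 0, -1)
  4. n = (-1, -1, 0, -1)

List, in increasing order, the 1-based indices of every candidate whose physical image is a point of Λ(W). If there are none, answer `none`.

With ζ = e^{iπ/4} the internal vectors are ζ^0,ζ^3,ζ^6,ζ^9.
candidate 1: n = (2, 1, 0, 1) → π⊥ ≈ (+2.0000, +1.4142); max(|x|,|y|,|x±y|/√2) = 2.4142 > 1.5 ⇒ ∉ W
candidate 2: n = (0, 0, -1, -1) → π⊥ ≈ (-0.7071, +0.2929); max(|x|,|y|,|x±y|/√2) = 0.7071 ≤ 1.5 ⇒ ∈ W
candidate 3: n = (-1, 1, 0, -1) → π⊥ ≈ (-2.4142, +0.0000); max(|x|,|y|,|x±y|/√2) = 2.4142 > 1.5 ⇒ ∉ W
candidate 4: n = (-1, -1, 0, -1) → π⊥ ≈ (-1.0000, -1.4142); max(|x|,|y|,|x±y|/√2) = 1.7071 > 1.5 ⇒ ∉ W

2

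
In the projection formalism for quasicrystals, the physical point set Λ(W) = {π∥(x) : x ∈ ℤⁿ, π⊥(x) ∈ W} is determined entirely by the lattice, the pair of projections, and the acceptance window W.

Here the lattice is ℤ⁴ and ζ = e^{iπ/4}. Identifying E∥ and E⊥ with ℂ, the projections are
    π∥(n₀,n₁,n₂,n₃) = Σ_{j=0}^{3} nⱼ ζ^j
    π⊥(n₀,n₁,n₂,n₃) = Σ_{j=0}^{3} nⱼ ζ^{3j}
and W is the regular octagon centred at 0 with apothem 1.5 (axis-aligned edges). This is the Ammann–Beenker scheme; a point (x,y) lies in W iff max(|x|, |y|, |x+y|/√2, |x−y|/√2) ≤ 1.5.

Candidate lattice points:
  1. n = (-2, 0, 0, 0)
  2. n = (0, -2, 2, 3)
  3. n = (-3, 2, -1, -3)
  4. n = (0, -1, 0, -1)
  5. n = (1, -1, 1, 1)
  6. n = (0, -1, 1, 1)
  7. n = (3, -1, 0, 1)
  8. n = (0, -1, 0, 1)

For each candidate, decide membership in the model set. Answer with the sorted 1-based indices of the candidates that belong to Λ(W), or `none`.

4, 8

π⊥(n) = n₀ + n₁ζ³ + n₂ζ⁶ + n₃ζ⁹ where ζ = e^{iπ/4}.
#1 (-2, 0, 0, 0): internal (-2.000000, 0.000000); octagon support 2.000000 vs apothem 1.5 → ∉ W
#2 (0, -2, 2, 3): internal (3.535534, -1.292893); octagon support 3.535534 vs apothem 1.5 → ∉ W
#3 (-3, 2, -1, -3): internal (-6.535534, 0.292893); octagon support 6.535534 vs apothem 1.5 → ∉ W
#4 (0, -1, 0, -1): internal (0.000000, -1.414214); octagon support 1.414214 vs apothem 1.5 → ∈ W
#5 (1, -1, 1, 1): internal (2.414214, -1.000000); octagon support 2.414214 vs apothem 1.5 → ∉ W
#6 (0, -1, 1, 1): internal (1.414214, -1.000000); octagon support 1.707107 vs apothem 1.5 → ∉ W
#7 (3, -1, 0, 1): internal (4.414214, 0.000000); octagon support 4.414214 vs apothem 1.5 → ∉ W
#8 (0, -1, 0, 1): internal (1.414214, 0.000000); octagon support 1.414214 vs apothem 1.5 → ∈ W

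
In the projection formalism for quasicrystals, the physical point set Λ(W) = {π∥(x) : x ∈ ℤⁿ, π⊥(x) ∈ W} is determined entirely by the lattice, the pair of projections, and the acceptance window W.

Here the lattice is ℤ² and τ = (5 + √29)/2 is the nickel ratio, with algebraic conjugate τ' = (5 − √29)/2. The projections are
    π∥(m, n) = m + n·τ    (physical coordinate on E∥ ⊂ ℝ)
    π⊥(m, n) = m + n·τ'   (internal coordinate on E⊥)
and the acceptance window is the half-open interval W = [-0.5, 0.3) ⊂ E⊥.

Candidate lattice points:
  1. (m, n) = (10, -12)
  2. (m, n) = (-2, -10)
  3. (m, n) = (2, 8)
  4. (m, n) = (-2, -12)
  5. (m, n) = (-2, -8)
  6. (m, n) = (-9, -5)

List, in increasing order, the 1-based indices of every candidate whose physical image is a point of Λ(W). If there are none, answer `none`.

τ' = (5−√29)/2 ≈ -0.19258.
#1 (10,-12): internal coord 10 + (-12)·τ' = +12.31099; +12.31099 ∉ [-0.5, 0.3) → out
#2 (-2,-10): internal coord -2 + (-10)·τ' = -0.07418; -0.07418 ∈ [-0.5, 0.3) → IN Λ
#3 (2,8): internal coord 2 + (8)·τ' = +0.45934; +0.45934 ∉ [-0.5, 0.3) → out
#4 (-2,-12): internal coord -2 + (-12)·τ' = +0.31099; +0.31099 ∉ [-0.5, 0.3) → out
#5 (-2,-8): internal coord -2 + (-8)·τ' = -0.45934; -0.45934 ∈ [-0.5, 0.3) → IN Λ
#6 (-9,-5): internal coord -9 + (-5)·τ' = -8.03709; -8.03709 ∉ [-0.5, 0.3) → out

2, 5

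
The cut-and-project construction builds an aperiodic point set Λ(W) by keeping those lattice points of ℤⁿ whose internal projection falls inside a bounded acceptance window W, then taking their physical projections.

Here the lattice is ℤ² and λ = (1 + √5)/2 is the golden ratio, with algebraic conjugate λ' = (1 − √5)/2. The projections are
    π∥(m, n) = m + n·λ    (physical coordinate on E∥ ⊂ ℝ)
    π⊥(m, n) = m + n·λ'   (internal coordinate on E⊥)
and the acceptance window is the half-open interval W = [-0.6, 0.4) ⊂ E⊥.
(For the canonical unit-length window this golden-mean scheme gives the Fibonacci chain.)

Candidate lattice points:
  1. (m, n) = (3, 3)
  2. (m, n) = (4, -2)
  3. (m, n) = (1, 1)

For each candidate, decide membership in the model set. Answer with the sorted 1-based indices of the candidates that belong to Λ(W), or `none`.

3

λ' = (1−√5)/2 ≈ -0.6180.
candidate 1: (m,n)=(3,3) → π∥ = 3+3·λ ≈ 7.8541, π⊥ = 3+3·λ' ≈ 1.1459 ∉ [-0.6, 0.4) ⇒ out
candidate 2: (m,n)=(4,-2) → π∥ = 4-2·λ ≈ 0.7639, π⊥ = 4-2·λ' ≈ 5.2361 ∉ [-0.6, 0.4) ⇒ out
candidate 3: (m,n)=(1,1) → π∥ = 1+1·λ ≈ 2.6180, π⊥ = 1+1·λ' ≈ 0.3820 ∈ [-0.6, 0.4) ⇒ IN Λ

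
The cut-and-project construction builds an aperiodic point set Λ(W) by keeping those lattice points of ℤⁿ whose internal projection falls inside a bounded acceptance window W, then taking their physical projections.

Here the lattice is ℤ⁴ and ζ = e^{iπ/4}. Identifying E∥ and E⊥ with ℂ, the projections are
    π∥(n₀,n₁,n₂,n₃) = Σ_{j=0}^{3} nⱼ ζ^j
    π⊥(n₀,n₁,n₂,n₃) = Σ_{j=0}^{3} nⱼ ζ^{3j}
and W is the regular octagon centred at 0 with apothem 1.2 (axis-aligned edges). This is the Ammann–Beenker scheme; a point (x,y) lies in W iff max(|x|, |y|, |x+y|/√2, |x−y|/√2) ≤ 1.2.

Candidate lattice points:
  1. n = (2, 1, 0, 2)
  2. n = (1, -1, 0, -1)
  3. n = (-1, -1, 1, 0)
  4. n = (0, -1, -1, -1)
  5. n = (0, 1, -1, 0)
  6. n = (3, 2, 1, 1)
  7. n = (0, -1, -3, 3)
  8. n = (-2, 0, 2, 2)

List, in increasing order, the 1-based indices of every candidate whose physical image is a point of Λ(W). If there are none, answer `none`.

With ζ = e^{iπ/4} the internal vectors are ζ^0,ζ^3,ζ^6,ζ^9.
candidate 1: n = (2, 1, 0, 2) → π⊥ ≈ (+2.707107, +2.121320); max(|x|,|y|,|x±y|/√2) = 3.414214 > 1.2 ⇒ ∉ W
candidate 2: n = (1, -1, 0, -1) → π⊥ ≈ (+1.000000, -1.414214); max(|x|,|y|,|x±y|/√2) = 1.707107 > 1.2 ⇒ ∉ W
candidate 3: n = (-1, -1, 1, 0) → π⊥ ≈ (-0.292893, -1.707107); max(|x|,|y|,|x±y|/√2) = 1.707107 > 1.2 ⇒ ∉ W
candidate 4: n = (0, -1, -1, -1) → π⊥ ≈ (+0.000000, -0.414214); max(|x|,|y|,|x±y|/√2) = 0.414214 ≤ 1.2 ⇒ ∈ W
candidate 5: n = (0, 1, -1, 0) → π⊥ ≈ (-0.707107, +1.707107); max(|x|,|y|,|x±y|/√2) = 1.707107 > 1.2 ⇒ ∉ W
candidate 6: n = (3, 2, 1, 1) → π⊥ ≈ (+2.292893, +1.121320); max(|x|,|y|,|x±y|/√2) = 2.414214 > 1.2 ⇒ ∉ W
candidate 7: n = (0, -1, -3, 3) → π⊥ ≈ (+2.828427, +4.414214); max(|x|,|y|,|x±y|/√2) = 5.121320 > 1.2 ⇒ ∉ W
candidate 8: n = (-2, 0, 2, 2) → π⊥ ≈ (-0.585786, -0.585786); max(|x|,|y|,|x±y|/√2) = 0.828427 ≤ 1.2 ⇒ ∈ W

4, 8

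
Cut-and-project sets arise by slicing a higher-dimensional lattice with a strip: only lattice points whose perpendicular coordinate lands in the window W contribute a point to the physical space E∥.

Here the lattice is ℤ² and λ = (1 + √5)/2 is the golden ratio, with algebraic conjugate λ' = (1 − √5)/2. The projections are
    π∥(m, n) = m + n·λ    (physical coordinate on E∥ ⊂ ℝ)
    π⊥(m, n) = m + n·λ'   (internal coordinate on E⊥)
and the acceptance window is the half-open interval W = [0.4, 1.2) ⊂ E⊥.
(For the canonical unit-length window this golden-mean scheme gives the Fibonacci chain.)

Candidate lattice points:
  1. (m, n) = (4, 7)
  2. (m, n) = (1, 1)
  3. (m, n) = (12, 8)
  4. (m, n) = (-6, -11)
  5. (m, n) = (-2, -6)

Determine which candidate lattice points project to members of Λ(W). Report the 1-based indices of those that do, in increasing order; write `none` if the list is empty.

Numerically λ ≈ 1.618034 and λ' = −1/λ ≈ -0.618034.
candidate 1: (m,n)=(4,7) → π∥ = 4+7·λ ≈ 15.326238, π⊥ = 4+7·λ' ≈ -0.326238 ∉ [0.4, 1.2) ⇒ out
candidate 2: (m,n)=(1,1) → π∥ = 1+1·λ ≈ 2.618034, π⊥ = 1+1·λ' ≈ 0.381966 ∉ [0.4, 1.2) ⇒ out
candidate 3: (m,n)=(12,8) → π∥ = 12+8·λ ≈ 24.944272, π⊥ = 12+8·λ' ≈ 7.055728 ∉ [0.4, 1.2) ⇒ out
candidate 4: (m,n)=(-6,-11) → π∥ = -6-11·λ ≈ -23.798374, π⊥ = -6-11·λ' ≈ 0.798374 ∈ [0.4, 1.2) ⇒ IN Λ
candidate 5: (m,n)=(-2,-6) → π∥ = -2-6·λ ≈ -11.708204, π⊥ = -2-6·λ' ≈ 1.708204 ∉ [0.4, 1.2) ⇒ out

4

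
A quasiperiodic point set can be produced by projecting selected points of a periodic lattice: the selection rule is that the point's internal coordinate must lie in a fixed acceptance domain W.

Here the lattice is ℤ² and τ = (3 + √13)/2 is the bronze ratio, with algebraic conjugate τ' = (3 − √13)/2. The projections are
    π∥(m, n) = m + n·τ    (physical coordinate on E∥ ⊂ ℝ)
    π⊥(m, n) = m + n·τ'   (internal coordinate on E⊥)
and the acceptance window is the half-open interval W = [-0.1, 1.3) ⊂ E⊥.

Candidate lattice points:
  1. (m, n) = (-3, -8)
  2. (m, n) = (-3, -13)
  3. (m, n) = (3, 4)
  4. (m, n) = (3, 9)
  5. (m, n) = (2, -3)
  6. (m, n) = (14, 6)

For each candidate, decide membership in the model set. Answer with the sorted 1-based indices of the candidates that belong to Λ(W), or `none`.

2, 4

Numerically τ ≈ 3.30278 and τ' = −1/τ ≈ -0.30278.
#1 (-3,-8): internal coord -3 + (-8)·τ' = -0.57779; -0.57779 ∉ [-0.1, 1.3) → out
#2 (-3,-13): internal coord -3 + (-13)·τ' = +0.93608; +0.93608 ∈ [-0.1, 1.3) → IN Λ
#3 (3,4): internal coord 3 + (4)·τ' = +1.78890; +1.78890 ∉ [-0.1, 1.3) → out
#4 (3,9): internal coord 3 + (9)·τ' = +0.27502; +0.27502 ∈ [-0.1, 1.3) → IN Λ
#5 (2,-3): internal coord 2 + (-3)·τ' = +2.90833; +2.90833 ∉ [-0.1, 1.3) → out
#6 (14,6): internal coord 14 + (6)·τ' = +12.18335; +12.18335 ∉ [-0.1, 1.3) → out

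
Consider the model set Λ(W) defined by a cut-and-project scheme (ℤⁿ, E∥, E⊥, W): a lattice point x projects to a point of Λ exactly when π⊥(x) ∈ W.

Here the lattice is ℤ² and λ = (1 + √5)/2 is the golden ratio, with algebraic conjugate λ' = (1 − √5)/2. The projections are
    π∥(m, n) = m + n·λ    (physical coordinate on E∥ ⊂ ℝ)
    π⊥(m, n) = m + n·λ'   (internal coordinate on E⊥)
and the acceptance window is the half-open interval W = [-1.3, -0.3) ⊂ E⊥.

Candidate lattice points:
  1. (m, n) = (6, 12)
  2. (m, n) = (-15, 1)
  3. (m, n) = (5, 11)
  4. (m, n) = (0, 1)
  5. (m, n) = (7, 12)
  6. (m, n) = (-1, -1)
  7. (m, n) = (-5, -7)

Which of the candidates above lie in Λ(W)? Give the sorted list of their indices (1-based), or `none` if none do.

4, 5, 6, 7

Numerically λ ≈ 1.61803 and λ' = −1/λ ≈ -0.61803.
#1 (6,12): internal coord 6 + (12)·λ' = -1.41641; -1.41641 ∉ [-1.3, -0.3) → out
#2 (-15,1): internal coord -15 + (1)·λ' = -15.61803; -15.61803 ∉ [-1.3, -0.3) → out
#3 (5,11): internal coord 5 + (11)·λ' = -1.79837; -1.79837 ∉ [-1.3, -0.3) → out
#4 (0,1): internal coord 0 + (1)·λ' = -0.61803; -0.61803 ∈ [-1.3, -0.3) → IN Λ
#5 (7,12): internal coord 7 + (12)·λ' = -0.41641; -0.41641 ∈ [-1.3, -0.3) → IN Λ
#6 (-1,-1): internal coord -1 + (-1)·λ' = -0.38197; -0.38197 ∈ [-1.3, -0.3) → IN Λ
#7 (-5,-7): internal coord -5 + (-7)·λ' = -0.67376; -0.67376 ∈ [-1.3, -0.3) → IN Λ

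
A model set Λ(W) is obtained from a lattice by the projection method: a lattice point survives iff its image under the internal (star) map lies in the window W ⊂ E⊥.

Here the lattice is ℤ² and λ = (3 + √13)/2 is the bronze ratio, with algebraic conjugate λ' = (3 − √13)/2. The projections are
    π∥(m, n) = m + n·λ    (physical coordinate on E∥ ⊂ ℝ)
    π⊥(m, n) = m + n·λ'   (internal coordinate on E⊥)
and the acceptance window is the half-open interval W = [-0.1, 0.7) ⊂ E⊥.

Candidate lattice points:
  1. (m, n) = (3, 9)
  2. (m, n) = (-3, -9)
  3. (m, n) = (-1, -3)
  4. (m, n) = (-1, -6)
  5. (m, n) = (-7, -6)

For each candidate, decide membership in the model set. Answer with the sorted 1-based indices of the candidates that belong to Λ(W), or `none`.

1, 3

Numerically λ ≈ 3.302776 and λ' = −1/λ ≈ -0.302776.
#1 (3,9): internal coord 3 + (9)·λ' = +0.275019; +0.275019 ∈ [-0.1, 0.7) → IN Λ
#2 (-3,-9): internal coord -3 + (-9)·λ' = -0.275019; -0.275019 ∉ [-0.1, 0.7) → out
#3 (-1,-3): internal coord -1 + (-3)·λ' = -0.091673; -0.091673 ∈ [-0.1, 0.7) → IN Λ
#4 (-1,-6): internal coord -1 + (-6)·λ' = +0.816654; +0.816654 ∉ [-0.1, 0.7) → out
#5 (-7,-6): internal coord -7 + (-6)·λ' = -5.183346; -5.183346 ∉ [-0.1, 0.7) → out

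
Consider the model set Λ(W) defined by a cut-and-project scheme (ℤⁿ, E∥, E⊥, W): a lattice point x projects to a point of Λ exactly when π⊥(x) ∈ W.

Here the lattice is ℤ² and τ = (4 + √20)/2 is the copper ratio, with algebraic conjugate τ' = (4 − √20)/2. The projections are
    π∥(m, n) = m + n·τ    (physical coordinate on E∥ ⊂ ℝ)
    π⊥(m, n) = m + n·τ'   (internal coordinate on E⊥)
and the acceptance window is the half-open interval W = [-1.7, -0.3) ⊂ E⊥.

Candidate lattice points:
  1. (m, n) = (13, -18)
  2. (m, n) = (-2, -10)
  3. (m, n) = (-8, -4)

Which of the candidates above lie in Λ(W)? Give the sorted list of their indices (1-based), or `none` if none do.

none

Numerically τ ≈ 4.23607 and τ' = −1/τ ≈ -0.23607.
[1] lift (13,-18): star map gives 17.24922; window check -1.7 ≤ 17.24922 < -0.3 is false → out
[2] lift (-2,-10): star map gives 0.36068; window check -1.7 ≤ 0.36068 < -0.3 is false → out
[3] lift (-8,-4): star map gives -7.05573; window check -1.7 ≤ -7.05573 < -0.3 is false → out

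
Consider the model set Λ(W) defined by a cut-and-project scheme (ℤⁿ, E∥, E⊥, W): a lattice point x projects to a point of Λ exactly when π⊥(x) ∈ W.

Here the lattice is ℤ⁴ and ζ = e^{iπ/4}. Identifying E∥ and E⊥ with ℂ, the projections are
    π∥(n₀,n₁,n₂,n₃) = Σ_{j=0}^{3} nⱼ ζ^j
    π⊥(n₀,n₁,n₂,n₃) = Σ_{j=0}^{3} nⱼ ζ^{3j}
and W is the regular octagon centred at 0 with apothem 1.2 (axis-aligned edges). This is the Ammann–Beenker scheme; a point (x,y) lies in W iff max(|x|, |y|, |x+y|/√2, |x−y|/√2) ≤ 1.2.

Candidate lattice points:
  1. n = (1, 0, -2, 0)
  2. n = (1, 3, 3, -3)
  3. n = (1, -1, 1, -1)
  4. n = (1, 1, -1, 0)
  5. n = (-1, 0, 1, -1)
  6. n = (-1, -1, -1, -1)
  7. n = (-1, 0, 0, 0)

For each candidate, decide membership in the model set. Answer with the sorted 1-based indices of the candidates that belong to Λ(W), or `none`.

6, 7

π⊥(n) = n₀ + n₁ζ³ + n₂ζ⁶ + n₃ζ⁹ where ζ = e^{iπ/4}.
candidate 1: n = (1, 0, -2, 0) → π⊥ ≈ (+1.000000, +2.000000); max(|x|,|y|,|x±y|/√2) = 2.121320 > 1.2 ⇒ ∉ W
candidate 2: n = (1, 3, 3, -3) → π⊥ ≈ (-3.242641, -3.000000); max(|x|,|y|,|x±y|/√2) = 4.414214 > 1.2 ⇒ ∉ W
candidate 3: n = (1, -1, 1, -1) → π⊥ ≈ (+1.000000, -2.414214); max(|x|,|y|,|x±y|/√2) = 2.414214 > 1.2 ⇒ ∉ W
candidate 4: n = (1, 1, -1, 0) → π⊥ ≈ (+0.292893, +1.707107); max(|x|,|y|,|x±y|/√2) = 1.707107 > 1.2 ⇒ ∉ W
candidate 5: n = (-1, 0, 1, -1) → π⊥ ≈ (-1.707107, -1.707107); max(|x|,|y|,|x±y|/√2) = 2.414214 > 1.2 ⇒ ∉ W
candidate 6: n = (-1, -1, -1, -1) → π⊥ ≈ (-1.000000, -0.414214); max(|x|,|y|,|x±y|/√2) = 1.000000 ≤ 1.2 ⇒ ∈ W
candidate 7: n = (-1, 0, 0, 0) → π⊥ ≈ (-1.000000, +0.000000); max(|x|,|y|,|x±y|/√2) = 1.000000 ≤ 1.2 ⇒ ∈ W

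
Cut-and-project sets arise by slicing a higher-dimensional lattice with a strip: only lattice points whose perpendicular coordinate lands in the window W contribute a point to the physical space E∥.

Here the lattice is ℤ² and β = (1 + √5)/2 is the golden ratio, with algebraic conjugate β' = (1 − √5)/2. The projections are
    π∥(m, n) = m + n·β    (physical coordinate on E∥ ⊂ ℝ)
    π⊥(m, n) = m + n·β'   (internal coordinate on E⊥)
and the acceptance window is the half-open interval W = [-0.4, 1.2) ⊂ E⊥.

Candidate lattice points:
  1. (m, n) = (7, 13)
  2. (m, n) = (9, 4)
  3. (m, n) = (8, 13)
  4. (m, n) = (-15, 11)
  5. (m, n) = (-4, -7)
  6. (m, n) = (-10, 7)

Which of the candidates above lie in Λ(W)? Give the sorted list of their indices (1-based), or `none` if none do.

β' = (1−√5)/2 ≈ -0.618034.
#1 (7,13): internal coord 7 + (13)·β' = -1.034442; -1.034442 ∉ [-0.4, 1.2) → out
#2 (9,4): internal coord 9 + (4)·β' = +6.527864; +6.527864 ∉ [-0.4, 1.2) → out
#3 (8,13): internal coord 8 + (13)·β' = -0.034442; -0.034442 ∈ [-0.4, 1.2) → IN Λ
#4 (-15,11): internal coord -15 + (11)·β' = -21.798374; -21.798374 ∉ [-0.4, 1.2) → out
#5 (-4,-7): internal coord -4 + (-7)·β' = +0.326238; +0.326238 ∈ [-0.4, 1.2) → IN Λ
#6 (-10,7): internal coord -10 + (7)·β' = -14.326238; -14.326238 ∉ [-0.4, 1.2) → out

3, 5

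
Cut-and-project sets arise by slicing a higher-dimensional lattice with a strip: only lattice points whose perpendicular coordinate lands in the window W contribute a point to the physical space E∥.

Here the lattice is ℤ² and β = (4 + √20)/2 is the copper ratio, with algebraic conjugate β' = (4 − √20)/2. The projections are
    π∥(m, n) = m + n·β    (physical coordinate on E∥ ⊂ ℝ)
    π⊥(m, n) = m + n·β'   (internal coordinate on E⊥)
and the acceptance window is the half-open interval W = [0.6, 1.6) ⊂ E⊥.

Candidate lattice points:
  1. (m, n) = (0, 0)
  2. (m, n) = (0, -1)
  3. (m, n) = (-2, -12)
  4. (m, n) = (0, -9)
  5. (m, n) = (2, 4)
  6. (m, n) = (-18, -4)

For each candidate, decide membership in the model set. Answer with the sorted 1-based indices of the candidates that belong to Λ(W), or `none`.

Numerically β ≈ 4.23607 and β' = −1/β ≈ -0.23607.
candidate 1: (m,n)=(0,0) → π∥ = 0+0·β ≈ 0.00000, π⊥ = 0+0·β' ≈ 0.00000 ∉ [0.6, 1.6) ⇒ out
candidate 2: (m,n)=(0,-1) → π∥ = 0-1·β ≈ -4.23607, π⊥ = 0-1·β' ≈ 0.23607 ∉ [0.6, 1.6) ⇒ out
candidate 3: (m,n)=(-2,-12) → π∥ = -2-12·β ≈ -52.83282, π⊥ = -2-12·β' ≈ 0.83282 ∈ [0.6, 1.6) ⇒ IN Λ
candidate 4: (m,n)=(0,-9) → π∥ = 0-9·β ≈ -38.12461, π⊥ = 0-9·β' ≈ 2.12461 ∉ [0.6, 1.6) ⇒ out
candidate 5: (m,n)=(2,4) → π∥ = 2+4·β ≈ 18.94427, π⊥ = 2+4·β' ≈ 1.05573 ∈ [0.6, 1.6) ⇒ IN Λ
candidate 6: (m,n)=(-18,-4) → π∥ = -18-4·β ≈ -34.94427, π⊥ = -18-4·β' ≈ -17.05573 ∉ [0.6, 1.6) ⇒ out

3, 5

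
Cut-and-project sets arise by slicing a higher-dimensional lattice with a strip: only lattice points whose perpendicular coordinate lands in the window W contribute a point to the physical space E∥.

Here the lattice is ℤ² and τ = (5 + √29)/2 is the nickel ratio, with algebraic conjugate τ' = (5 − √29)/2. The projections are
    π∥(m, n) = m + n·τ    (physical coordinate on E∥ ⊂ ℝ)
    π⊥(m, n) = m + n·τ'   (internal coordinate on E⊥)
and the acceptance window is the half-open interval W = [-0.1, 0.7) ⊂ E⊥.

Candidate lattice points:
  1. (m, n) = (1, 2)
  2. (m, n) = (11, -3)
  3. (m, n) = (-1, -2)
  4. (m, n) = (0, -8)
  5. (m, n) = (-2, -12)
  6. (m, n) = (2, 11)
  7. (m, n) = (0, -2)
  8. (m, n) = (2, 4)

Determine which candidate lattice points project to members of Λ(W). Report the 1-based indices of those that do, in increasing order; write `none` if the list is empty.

Compute τ' = (5−√29)/2 = -0.19258, so π⊥(m,n) = m -0.19258·n.
candidate 1: (m,n)=(1,2) → π∥ = 1+2·τ ≈ 11.38516, π⊥ = 1+2·τ' ≈ 0.61484 ∈ [-0.1, 0.7) ⇒ IN Λ
candidate 2: (m,n)=(11,-3) → π∥ = 11-3·τ ≈ -4.57775, π⊥ = 11-3·τ' ≈ 11.57775 ∉ [-0.1, 0.7) ⇒ out
candidate 3: (m,n)=(-1,-2) → π∥ = -1-2·τ ≈ -11.38516, π⊥ = -1-2·τ' ≈ -0.61484 ∉ [-0.1, 0.7) ⇒ out
candidate 4: (m,n)=(0,-8) → π∥ = 0-8·τ ≈ -41.54066, π⊥ = 0-8·τ' ≈ 1.54066 ∉ [-0.1, 0.7) ⇒ out
candidate 5: (m,n)=(-2,-12) → π∥ = -2-12·τ ≈ -64.31099, π⊥ = -2-12·τ' ≈ 0.31099 ∈ [-0.1, 0.7) ⇒ IN Λ
candidate 6: (m,n)=(2,11) → π∥ = 2+11·τ ≈ 59.11841, π⊥ = 2+11·τ' ≈ -0.11841 ∉ [-0.1, 0.7) ⇒ out
candidate 7: (m,n)=(0,-2) → π∥ = 0-2·τ ≈ -10.38516, π⊥ = 0-2·τ' ≈ 0.38516 ∈ [-0.1, 0.7) ⇒ IN Λ
candidate 8: (m,n)=(2,4) → π∥ = 2+4·τ ≈ 22.77033, π⊥ = 2+4·τ' ≈ 1.22967 ∉ [-0.1, 0.7) ⇒ out

1, 5, 7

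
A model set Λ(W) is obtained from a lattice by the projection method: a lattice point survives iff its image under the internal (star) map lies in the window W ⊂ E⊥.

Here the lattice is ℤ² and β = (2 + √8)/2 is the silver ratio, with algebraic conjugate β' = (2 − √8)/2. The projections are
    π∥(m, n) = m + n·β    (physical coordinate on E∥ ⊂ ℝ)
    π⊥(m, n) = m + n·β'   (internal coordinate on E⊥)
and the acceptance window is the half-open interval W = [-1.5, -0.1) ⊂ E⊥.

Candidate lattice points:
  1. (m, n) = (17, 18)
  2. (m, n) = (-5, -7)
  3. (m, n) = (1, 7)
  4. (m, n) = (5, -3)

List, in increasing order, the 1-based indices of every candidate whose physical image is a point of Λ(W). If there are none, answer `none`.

Numerically β ≈ 2.41421 and β' = −1/β ≈ -0.41421.
[1] lift (17,18): star map gives 9.54416; window check -1.5 ≤ 9.54416 < -0.1 is false → out
[2] lift (-5,-7): star map gives -2.10051; window check -1.5 ≤ -2.10051 < -0.1 is false → out
[3] lift (1,7): star map gives -1.89949; window check -1.5 ≤ -1.89949 < -0.1 is false → out
[4] lift (5,-3): star map gives 6.24264; window check -1.5 ≤ 6.24264 < -0.1 is false → out

none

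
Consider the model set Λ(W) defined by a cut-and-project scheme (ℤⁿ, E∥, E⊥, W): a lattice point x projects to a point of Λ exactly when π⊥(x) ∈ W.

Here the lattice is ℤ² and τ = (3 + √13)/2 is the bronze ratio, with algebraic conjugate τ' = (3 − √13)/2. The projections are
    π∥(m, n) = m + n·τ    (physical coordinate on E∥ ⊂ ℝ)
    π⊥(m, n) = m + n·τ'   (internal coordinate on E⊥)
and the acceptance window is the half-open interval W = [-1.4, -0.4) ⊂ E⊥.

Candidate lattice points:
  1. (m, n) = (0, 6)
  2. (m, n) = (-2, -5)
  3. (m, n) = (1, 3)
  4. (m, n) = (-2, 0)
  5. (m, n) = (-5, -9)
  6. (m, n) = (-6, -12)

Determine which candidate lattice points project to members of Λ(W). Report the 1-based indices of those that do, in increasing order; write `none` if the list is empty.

Numerically τ ≈ 3.30278 and τ' = −1/τ ≈ -0.30278.
candidate 1: (m,n)=(0,6) → π∥ = 0+6·τ ≈ 19.81665, π⊥ = 0+6·τ' ≈ -1.81665 ∉ [-1.4, -0.4) ⇒ out
candidate 2: (m,n)=(-2,-5) → π∥ = -2-5·τ ≈ -18.51388, π⊥ = -2-5·τ' ≈ -0.48612 ∈ [-1.4, -0.4) ⇒ IN Λ
candidate 3: (m,n)=(1,3) → π∥ = 1+3·τ ≈ 10.90833, π⊥ = 1+3·τ' ≈ 0.09167 ∉ [-1.4, -0.4) ⇒ out
candidate 4: (m,n)=(-2,0) → π∥ = -2+0·τ ≈ -2.00000, π⊥ = -2+0·τ' ≈ -2.00000 ∉ [-1.4, -0.4) ⇒ out
candidate 5: (m,n)=(-5,-9) → π∥ = -5-9·τ ≈ -34.72498, π⊥ = -5-9·τ' ≈ -2.27502 ∉ [-1.4, -0.4) ⇒ out
candidate 6: (m,n)=(-6,-12) → π∥ = -6-12·τ ≈ -45.63331, π⊥ = -6-12·τ' ≈ -2.36669 ∉ [-1.4, -0.4) ⇒ out

2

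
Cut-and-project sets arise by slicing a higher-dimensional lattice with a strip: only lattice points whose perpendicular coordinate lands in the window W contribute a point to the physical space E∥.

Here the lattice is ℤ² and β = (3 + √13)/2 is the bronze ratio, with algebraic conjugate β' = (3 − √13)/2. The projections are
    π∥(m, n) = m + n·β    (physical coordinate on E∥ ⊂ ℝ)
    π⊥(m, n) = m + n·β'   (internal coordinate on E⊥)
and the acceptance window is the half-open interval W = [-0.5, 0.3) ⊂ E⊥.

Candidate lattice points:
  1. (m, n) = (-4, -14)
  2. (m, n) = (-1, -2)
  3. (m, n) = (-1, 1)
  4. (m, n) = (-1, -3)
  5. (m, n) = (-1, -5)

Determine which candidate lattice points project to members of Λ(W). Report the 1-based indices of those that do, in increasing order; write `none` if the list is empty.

1, 2, 4

β' = (3−√13)/2 ≈ -0.3028.
#1 (-4,-14): internal coord -4 + (-14)·β' = +0.2389; +0.2389 ∈ [-0.5, 0.3) → IN Λ
#2 (-1,-2): internal coord -1 + (-2)·β' = -0.3944; -0.3944 ∈ [-0.5, 0.3) → IN Λ
#3 (-1,1): internal coord -1 + (1)·β' = -1.3028; -1.3028 ∉ [-0.5, 0.3) → out
#4 (-1,-3): internal coord -1 + (-3)·β' = -0.0917; -0.0917 ∈ [-0.5, 0.3) → IN Λ
#5 (-1,-5): internal coord -1 + (-5)·β' = +0.5139; +0.5139 ∉ [-0.5, 0.3) → out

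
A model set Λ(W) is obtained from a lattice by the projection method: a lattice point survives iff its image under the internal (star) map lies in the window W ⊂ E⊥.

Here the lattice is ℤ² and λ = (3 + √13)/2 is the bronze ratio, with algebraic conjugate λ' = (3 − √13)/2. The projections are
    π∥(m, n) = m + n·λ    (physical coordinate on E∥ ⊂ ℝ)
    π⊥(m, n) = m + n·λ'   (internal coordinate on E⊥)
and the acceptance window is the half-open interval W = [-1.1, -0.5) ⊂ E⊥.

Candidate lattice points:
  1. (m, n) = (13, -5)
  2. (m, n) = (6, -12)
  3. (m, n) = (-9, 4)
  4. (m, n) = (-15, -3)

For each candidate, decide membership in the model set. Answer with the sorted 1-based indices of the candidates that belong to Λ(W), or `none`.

none

λ' = (3−√13)/2 ≈ -0.30278.
#1 (13,-5): internal coord 13 + (-5)·λ' = +14.51388; +14.51388 ∉ [-1.1, -0.5) → out
#2 (6,-12): internal coord 6 + (-12)·λ' = +9.63331; +9.63331 ∉ [-1.1, -0.5) → out
#3 (-9,4): internal coord -9 + (4)·λ' = -10.21110; -10.21110 ∉ [-1.1, -0.5) → out
#4 (-15,-3): internal coord -15 + (-3)·λ' = -14.09167; -14.09167 ∉ [-1.1, -0.5) → out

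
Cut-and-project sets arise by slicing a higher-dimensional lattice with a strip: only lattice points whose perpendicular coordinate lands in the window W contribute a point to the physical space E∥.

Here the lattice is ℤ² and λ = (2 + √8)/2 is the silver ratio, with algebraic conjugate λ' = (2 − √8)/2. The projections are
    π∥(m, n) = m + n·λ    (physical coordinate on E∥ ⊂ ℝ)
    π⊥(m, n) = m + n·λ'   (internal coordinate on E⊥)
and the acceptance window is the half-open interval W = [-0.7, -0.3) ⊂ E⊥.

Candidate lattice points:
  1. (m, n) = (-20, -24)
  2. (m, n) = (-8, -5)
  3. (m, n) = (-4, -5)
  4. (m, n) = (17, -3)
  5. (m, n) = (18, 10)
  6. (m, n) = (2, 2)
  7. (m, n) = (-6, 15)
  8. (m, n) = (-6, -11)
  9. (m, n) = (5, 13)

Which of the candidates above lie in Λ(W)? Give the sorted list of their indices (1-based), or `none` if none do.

Compute λ' = (2−√8)/2 = -0.4142, so π⊥(m,n) = m -0.4142·n.
candidate 1: (m,n)=(-20,-24) → π∥ = -20-24·λ ≈ -77.9411, π⊥ = -20-24·λ' ≈ -10.0589 ∉ [-0.7, -0.3) ⇒ out
candidate 2: (m,n)=(-8,-5) → π∥ = -8-5·λ ≈ -20.0711, π⊥ = -8-5·λ' ≈ -5.9289 ∉ [-0.7, -0.3) ⇒ out
candidate 3: (m,n)=(-4,-5) → π∥ = -4-5·λ ≈ -16.0711, π⊥ = -4-5·λ' ≈ -1.9289 ∉ [-0.7, -0.3) ⇒ out
candidate 4: (m,n)=(17,-3) → π∥ = 17-3·λ ≈ 9.7574, π⊥ = 17-3·λ' ≈ 18.2426 ∉ [-0.7, -0.3) ⇒ out
candidate 5: (m,n)=(18,10) → π∥ = 18+10·λ ≈ 42.1421, π⊥ = 18+10·λ' ≈ 13.8579 ∉ [-0.7, -0.3) ⇒ out
candidate 6: (m,n)=(2,2) → π∥ = 2+2·λ ≈ 6.8284, π⊥ = 2+2·λ' ≈ 1.1716 ∉ [-0.7, -0.3) ⇒ out
candidate 7: (m,n)=(-6,15) → π∥ = -6+15·λ ≈ 30.2132, π⊥ = -6+15·λ' ≈ -12.2132 ∉ [-0.7, -0.3) ⇒ out
candidate 8: (m,n)=(-6,-11) → π∥ = -6-11·λ ≈ -32.5563, π⊥ = -6-11·λ' ≈ -1.4437 ∉ [-0.7, -0.3) ⇒ out
candidate 9: (m,n)=(5,13) → π∥ = 5+13·λ ≈ 36.3848, π⊥ = 5+13·λ' ≈ -0.3848 ∈ [-0.7, -0.3) ⇒ IN Λ

9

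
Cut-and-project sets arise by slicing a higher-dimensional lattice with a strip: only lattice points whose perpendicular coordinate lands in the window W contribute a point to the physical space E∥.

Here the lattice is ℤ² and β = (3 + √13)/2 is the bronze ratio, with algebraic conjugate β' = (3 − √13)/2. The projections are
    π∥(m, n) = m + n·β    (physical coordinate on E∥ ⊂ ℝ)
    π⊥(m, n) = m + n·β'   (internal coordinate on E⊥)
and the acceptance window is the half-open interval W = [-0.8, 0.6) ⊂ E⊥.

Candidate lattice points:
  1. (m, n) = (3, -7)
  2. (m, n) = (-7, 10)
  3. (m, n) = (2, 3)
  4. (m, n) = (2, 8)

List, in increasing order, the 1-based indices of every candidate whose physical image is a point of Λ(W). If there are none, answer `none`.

β' = (3−√13)/2 ≈ -0.302776.
#1 (3,-7): internal coord 3 + (-7)·β' = +5.119429; +5.119429 ∉ [-0.8, 0.6) → out
#2 (-7,10): internal coord -7 + (10)·β' = -10.027756; -10.027756 ∉ [-0.8, 0.6) → out
#3 (2,3): internal coord 2 + (3)·β' = +1.091673; +1.091673 ∉ [-0.8, 0.6) → out
#4 (2,8): internal coord 2 + (8)·β' = -0.422205; -0.422205 ∈ [-0.8, 0.6) → IN Λ

4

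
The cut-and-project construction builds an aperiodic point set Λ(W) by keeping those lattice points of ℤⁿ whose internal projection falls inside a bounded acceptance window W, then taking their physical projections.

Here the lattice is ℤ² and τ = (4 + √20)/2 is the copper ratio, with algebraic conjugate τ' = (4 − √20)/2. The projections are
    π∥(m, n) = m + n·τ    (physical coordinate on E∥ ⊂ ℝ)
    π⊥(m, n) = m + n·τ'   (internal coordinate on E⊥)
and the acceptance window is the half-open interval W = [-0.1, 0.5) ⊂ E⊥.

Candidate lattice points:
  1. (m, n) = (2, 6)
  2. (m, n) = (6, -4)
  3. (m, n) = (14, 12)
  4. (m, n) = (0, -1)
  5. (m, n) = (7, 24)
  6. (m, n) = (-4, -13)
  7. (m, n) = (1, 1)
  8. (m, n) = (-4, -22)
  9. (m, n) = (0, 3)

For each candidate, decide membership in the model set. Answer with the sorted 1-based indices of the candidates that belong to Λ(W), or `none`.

4

Compute τ' = (4−√20)/2 = -0.23607, so π⊥(m,n) = m -0.23607·n.
#1 (2,6): internal coord 2 + (6)·τ' = +0.58359; +0.58359 ∉ [-0.1, 0.5) → out
#2 (6,-4): internal coord 6 + (-4)·τ' = +6.94427; +6.94427 ∉ [-0.1, 0.5) → out
#3 (14,12): internal coord 14 + (12)·τ' = +11.16718; +11.16718 ∉ [-0.1, 0.5) → out
#4 (0,-1): internal coord 0 + (-1)·τ' = +0.23607; +0.23607 ∈ [-0.1, 0.5) → IN Λ
#5 (7,24): internal coord 7 + (24)·τ' = +1.33437; +1.33437 ∉ [-0.1, 0.5) → out
#6 (-4,-13): internal coord -4 + (-13)·τ' = -0.93112; -0.93112 ∉ [-0.1, 0.5) → out
#7 (1,1): internal coord 1 + (1)·τ' = +0.76393; +0.76393 ∉ [-0.1, 0.5) → out
#8 (-4,-22): internal coord -4 + (-22)·τ' = +1.19350; +1.19350 ∉ [-0.1, 0.5) → out
#9 (0,3): internal coord 0 + (3)·τ' = -0.70820; -0.70820 ∉ [-0.1, 0.5) → out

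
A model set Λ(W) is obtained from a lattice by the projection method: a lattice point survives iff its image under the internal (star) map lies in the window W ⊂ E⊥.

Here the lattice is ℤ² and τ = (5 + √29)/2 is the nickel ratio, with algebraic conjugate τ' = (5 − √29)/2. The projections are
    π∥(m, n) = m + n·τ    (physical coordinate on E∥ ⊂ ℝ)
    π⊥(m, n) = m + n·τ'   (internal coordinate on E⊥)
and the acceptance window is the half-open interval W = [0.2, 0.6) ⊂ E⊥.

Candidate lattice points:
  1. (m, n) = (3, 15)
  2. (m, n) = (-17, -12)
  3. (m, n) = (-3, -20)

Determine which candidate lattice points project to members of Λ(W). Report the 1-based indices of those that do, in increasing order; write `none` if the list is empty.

none

Compute τ' = (5−√29)/2 = -0.1926, so π⊥(m,n) = m -0.1926·n.
candidate 1: (m,n)=(3,15) → π∥ = 3+15·τ ≈ 80.8887, π⊥ = 3+15·τ' ≈ 0.1113 ∉ [0.2, 0.6) ⇒ out
candidate 2: (m,n)=(-17,-12) → π∥ = -17-12·τ ≈ -79.3110, π⊥ = -17-12·τ' ≈ -14.6890 ∉ [0.2, 0.6) ⇒ out
candidate 3: (m,n)=(-3,-20) → π∥ = -3-20·τ ≈ -106.8516, π⊥ = -3-20·τ' ≈ 0.8516 ∉ [0.2, 0.6) ⇒ out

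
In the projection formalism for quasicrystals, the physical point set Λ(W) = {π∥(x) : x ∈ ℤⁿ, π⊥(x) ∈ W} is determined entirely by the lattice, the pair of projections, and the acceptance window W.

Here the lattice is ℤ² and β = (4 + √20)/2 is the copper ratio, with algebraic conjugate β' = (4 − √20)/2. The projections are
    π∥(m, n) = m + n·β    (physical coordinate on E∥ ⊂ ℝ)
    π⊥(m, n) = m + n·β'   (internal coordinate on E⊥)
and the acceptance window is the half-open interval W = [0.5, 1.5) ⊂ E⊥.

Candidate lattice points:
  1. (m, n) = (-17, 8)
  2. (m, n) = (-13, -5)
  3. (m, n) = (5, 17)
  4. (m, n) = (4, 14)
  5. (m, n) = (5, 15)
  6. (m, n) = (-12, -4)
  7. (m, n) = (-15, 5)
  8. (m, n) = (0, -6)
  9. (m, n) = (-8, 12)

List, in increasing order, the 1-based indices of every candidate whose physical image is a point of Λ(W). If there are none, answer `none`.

3, 4, 5, 8

β' = (4−√20)/2 ≈ -0.2361.
#1 (-17,8): internal coord -17 + (8)·β' = -18.8885; -18.8885 ∉ [0.5, 1.5) → out
#2 (-13,-5): internal coord -13 + (-5)·β' = -11.8197; -11.8197 ∉ [0.5, 1.5) → out
#3 (5,17): internal coord 5 + (17)·β' = +0.9868; +0.9868 ∈ [0.5, 1.5) → IN Λ
#4 (4,14): internal coord 4 + (14)·β' = +0.6950; +0.6950 ∈ [0.5, 1.5) → IN Λ
#5 (5,15): internal coord 5 + (15)·β' = +1.4590; +1.4590 ∈ [0.5, 1.5) → IN Λ
#6 (-12,-4): internal coord -12 + (-4)·β' = -11.0557; -11.0557 ∉ [0.5, 1.5) → out
#7 (-15,5): internal coord -15 + (5)·β' = -16.1803; -16.1803 ∉ [0.5, 1.5) → out
#8 (0,-6): internal coord 0 + (-6)·β' = +1.4164; +1.4164 ∈ [0.5, 1.5) → IN Λ
#9 (-8,12): internal coord -8 + (12)·β' = -10.8328; -10.8328 ∉ [0.5, 1.5) → out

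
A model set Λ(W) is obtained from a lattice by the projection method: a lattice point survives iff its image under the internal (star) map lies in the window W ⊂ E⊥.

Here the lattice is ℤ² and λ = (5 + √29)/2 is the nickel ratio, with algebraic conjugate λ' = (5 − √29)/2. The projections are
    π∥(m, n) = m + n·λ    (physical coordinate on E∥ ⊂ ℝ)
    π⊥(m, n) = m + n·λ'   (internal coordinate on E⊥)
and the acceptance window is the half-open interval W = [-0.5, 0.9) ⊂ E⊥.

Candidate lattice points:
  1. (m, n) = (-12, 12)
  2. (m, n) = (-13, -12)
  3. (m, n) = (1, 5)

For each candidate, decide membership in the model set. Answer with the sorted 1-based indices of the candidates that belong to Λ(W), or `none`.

λ' = (5−√29)/2 ≈ -0.19258.
#1 (-12,12): internal coord -12 + (12)·λ' = -14.31099; -14.31099 ∉ [-0.5, 0.9) → out
#2 (-13,-12): internal coord -13 + (-12)·λ' = -10.68901; -10.68901 ∉ [-0.5, 0.9) → out
#3 (1,5): internal coord 1 + (5)·λ' = +0.03709; +0.03709 ∈ [-0.5, 0.9) → IN Λ

3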